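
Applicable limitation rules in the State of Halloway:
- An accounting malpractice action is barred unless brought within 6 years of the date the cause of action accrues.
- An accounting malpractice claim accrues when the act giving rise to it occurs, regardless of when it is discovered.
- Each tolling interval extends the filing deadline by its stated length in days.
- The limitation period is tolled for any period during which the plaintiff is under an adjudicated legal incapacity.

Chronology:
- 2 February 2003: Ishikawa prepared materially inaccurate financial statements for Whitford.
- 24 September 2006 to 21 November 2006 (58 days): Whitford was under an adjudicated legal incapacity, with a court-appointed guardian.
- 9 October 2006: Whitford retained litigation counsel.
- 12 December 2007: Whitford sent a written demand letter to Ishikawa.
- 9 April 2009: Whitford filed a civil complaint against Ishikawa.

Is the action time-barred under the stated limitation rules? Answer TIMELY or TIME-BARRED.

TIME-BARRED

The cause of action accrued on 2 February 2003, the date of the act.
Adding the 6 years base period to 2 February 2003 gives a deadline of 2 February 2009, before any tolling.
The period was tolled for 58 days by the plaintiff's legal incapacity (24 September 2006 to 21 November 2006), pushing the deadline to 1 April 2009.
The other events in the timeline have no effect on the limitation period under the stated rules.
Filing on 9 April 2009 missed the 1 April 2009 deadline — the action is time-barred.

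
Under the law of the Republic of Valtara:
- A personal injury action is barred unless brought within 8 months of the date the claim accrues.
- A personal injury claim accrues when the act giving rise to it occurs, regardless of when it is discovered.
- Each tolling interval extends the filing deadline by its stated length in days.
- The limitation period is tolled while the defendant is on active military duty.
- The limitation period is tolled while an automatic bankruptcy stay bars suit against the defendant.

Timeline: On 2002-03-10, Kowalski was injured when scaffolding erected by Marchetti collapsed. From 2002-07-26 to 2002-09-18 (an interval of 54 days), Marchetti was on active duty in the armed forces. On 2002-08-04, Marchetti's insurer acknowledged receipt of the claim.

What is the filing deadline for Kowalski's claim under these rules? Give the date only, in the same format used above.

The limitation period began to run on 2002-03-10.
The untolled deadline — 8 months after 2002-03-10 — is 2002-11-10.
The period was tolled for 54 days by the defendant's active military service (2002-07-26 to 2002-09-18), pushing the deadline to 2003-01-03.
Nothing else in the chronology tolls or restarts the period.

2003-01-03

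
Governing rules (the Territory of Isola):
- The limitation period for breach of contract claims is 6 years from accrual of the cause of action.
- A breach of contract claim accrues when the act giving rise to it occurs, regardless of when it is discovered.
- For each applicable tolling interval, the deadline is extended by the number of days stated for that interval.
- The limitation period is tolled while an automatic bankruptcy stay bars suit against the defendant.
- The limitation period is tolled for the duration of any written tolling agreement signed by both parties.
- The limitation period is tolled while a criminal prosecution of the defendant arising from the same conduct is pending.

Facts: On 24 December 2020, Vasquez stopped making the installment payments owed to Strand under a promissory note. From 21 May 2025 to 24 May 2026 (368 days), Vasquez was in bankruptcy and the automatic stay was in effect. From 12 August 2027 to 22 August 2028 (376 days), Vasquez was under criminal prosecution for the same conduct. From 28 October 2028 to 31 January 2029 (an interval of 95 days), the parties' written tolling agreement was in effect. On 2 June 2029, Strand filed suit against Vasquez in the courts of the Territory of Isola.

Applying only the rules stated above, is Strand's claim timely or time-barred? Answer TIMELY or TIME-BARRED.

The cause of action accrued on 24 December 2020, the date of the act.
Adding the 6 years base period to 24 December 2020 gives a deadline of 24 December 2026, before any tolling.
Because the automatic bankruptcy stay ran from 21 May 2025 to 24 May 2026, the deadline is extended by 368 days to 27 December 2027.
The pending criminal prosecution from 12 August 2027 to 22 August 2028 tolled the period for 376 days, extending the deadline to 6 January 2029.
Because the written tolling agreement ran from 28 October 2028 to 31 January 2029, the deadline is extended by 95 days to 11 April 2029.
The 2 June 2029 filing falls after the 11 April 2029 deadline; the claim is time-barred.

TIME-BARRED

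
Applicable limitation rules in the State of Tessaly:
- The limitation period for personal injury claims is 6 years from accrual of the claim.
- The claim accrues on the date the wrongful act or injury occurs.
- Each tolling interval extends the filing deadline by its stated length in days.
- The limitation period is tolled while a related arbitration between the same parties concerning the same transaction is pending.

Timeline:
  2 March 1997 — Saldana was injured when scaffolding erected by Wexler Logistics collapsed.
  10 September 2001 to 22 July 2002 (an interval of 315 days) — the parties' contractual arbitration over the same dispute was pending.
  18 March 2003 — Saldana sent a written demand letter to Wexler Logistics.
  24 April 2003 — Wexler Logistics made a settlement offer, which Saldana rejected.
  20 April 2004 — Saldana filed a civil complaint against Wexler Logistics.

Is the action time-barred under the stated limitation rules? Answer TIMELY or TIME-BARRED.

TIME-BARRED

The claim accrued on 2 March 1997, the date of the act.
6 years from 2 March 1997 is 2 March 2003.
The period was tolled for 315 days by the pending related arbitration (10 September 2001 to 22 July 2002), pushing the deadline to 11 January 2004.
None of the other events listed affects the running of the period under the stated rules.
The 20 April 2004 filing falls after the 11 January 2004 deadline; the claim is time-barred.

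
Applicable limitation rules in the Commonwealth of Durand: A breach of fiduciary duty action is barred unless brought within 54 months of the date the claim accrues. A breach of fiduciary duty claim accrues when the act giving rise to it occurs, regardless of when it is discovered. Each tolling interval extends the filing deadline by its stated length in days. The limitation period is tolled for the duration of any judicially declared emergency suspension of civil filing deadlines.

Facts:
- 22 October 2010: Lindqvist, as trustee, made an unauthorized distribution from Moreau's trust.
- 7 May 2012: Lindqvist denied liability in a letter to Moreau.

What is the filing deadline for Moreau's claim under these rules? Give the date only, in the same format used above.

The claim accrued on 22 October 2010, when the wrongful act occurred.
Adding the 54 months base period to 22 October 2010 gives a deadline of 22 April 2015, before any tolling.
The other events in the timeline have no effect on the limitation period under the stated rules.

22 April 2015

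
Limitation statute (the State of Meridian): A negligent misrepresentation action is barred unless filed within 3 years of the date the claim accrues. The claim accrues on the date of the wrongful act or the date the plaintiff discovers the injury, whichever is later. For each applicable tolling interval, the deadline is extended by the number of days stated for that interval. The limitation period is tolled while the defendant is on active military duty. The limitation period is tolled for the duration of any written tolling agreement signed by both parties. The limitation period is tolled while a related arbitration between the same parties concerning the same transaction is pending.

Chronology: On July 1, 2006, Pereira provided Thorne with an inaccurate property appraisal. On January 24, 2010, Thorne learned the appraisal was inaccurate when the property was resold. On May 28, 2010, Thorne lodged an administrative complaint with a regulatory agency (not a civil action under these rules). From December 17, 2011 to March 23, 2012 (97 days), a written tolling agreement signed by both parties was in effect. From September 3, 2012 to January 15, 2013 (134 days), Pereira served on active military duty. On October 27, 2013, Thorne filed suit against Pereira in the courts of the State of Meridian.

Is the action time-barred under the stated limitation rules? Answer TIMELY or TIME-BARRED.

TIME-BARRED

The claim accrued on January 24, 2010 — the later of the July 1, 2006 act and the January 24, 2010 discovery.
The untolled deadline — 3 years after January 24, 2010 — is January 24, 2013.
The written tolling agreement from December 17, 2011 to March 23, 2012 tolled the period for 97 days, extending the deadline to May 1, 2013.
Because the defendant's active military service ran from September 3, 2012 to January 15, 2013, the deadline is extended by 134 days to September 12, 2013.
Nothing else in the chronology tolls or restarts the period.
The October 27, 2013 filing falls after the September 12, 2013 deadline; the claim is time-barred.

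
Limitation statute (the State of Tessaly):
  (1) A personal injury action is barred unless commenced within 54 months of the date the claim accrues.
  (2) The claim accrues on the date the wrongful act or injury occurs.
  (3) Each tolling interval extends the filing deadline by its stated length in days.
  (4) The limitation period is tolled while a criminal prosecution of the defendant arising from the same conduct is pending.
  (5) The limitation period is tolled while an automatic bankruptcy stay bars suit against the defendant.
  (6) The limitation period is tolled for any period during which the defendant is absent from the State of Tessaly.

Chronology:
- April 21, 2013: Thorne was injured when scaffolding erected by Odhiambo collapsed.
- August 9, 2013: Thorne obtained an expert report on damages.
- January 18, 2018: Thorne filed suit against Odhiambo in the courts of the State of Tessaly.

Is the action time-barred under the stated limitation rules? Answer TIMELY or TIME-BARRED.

TIME-BARRED

The claim accrued on April 21, 2013, when the wrongful act occurred.
54 months from April 21, 2013 is October 21, 2017.
Nothing else in the chronology tolls or restarts the period.
The January 18, 2018 filing falls after the October 21, 2017 deadline; the claim is time-barred.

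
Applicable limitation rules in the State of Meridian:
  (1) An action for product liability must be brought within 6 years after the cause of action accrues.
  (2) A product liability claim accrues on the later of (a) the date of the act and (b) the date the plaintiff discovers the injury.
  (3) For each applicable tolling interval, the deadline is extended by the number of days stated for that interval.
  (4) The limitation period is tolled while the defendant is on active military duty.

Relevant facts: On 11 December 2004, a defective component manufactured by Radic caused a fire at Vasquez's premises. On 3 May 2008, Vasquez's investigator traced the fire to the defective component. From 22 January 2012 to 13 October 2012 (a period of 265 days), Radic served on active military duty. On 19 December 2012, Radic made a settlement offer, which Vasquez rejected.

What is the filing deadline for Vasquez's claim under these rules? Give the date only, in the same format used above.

The claim accrued on 3 May 2008 — the later of the 11 December 2004 act and the 3 May 2008 discovery.
6 years from 3 May 2008 is 3 May 2014.
The period was tolled for 265 days by the defendant's active military service (22 January 2012 to 13 October 2012), pushing the deadline to 23 January 2015.
Nothing else in the chronology tolls or restarts the period.

23 January 2015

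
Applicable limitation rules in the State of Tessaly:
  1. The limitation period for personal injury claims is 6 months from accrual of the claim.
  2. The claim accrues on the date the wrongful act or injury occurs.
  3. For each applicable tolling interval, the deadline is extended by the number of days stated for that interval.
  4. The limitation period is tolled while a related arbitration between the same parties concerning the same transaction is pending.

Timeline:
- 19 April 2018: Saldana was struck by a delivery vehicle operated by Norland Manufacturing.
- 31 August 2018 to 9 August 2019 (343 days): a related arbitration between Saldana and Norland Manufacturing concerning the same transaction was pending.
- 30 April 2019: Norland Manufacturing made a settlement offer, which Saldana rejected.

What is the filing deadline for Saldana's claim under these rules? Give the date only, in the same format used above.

The claim accrued on 19 April 2018, the date of the act.
The untolled deadline — 6 months after 19 April 2018 — is 19 October 2018.
The pending related arbitration from 31 August 2018 to 9 August 2019 tolled the period for 343 days, extending the deadline to 27 September 2019.
None of the other events listed affects the running of the period under the stated rules.

27 September 2019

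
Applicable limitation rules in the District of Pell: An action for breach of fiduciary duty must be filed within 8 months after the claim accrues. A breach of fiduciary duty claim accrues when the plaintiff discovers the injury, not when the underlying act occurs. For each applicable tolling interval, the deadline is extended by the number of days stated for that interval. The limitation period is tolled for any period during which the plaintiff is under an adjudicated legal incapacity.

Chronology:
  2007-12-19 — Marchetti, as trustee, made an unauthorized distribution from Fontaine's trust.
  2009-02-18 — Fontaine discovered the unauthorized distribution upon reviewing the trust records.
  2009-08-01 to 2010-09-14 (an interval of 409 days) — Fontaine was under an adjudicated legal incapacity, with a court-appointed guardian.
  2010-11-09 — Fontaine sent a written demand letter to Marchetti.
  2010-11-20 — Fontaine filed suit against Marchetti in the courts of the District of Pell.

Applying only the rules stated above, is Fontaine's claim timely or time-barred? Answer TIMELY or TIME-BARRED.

TIMELY

Under the discovery rule, the claim accrued on 2009-02-18, when Fontaine discovered the injury — not on the 2007-12-19 date of the underlying act.
Adding the 8 months base period to 2009-02-18 gives a deadline of 2009-10-18, before any tolling.
Because the plaintiff's legal incapacity ran from 2009-08-01 to 2010-09-14, the deadline is extended by 409 days to 2010-12-01.
The other events in the timeline have no effect on the limitation period under the stated rules.
The 2010-11-20 filing precedes the 2010-12-01 deadline; the claim is timely.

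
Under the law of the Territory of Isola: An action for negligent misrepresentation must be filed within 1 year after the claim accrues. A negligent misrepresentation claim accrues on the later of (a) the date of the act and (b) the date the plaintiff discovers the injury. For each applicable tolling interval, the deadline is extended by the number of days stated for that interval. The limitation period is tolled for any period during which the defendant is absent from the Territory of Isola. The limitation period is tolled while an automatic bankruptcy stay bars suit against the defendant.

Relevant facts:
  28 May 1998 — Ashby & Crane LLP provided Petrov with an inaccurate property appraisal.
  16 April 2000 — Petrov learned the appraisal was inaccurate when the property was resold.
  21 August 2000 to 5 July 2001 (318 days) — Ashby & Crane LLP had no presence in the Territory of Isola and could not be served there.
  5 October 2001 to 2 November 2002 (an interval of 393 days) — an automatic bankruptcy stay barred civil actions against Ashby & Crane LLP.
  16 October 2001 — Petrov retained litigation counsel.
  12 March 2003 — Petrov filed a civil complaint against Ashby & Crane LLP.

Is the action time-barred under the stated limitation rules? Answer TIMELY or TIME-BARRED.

The claim accrued on 16 April 2000 — the later of the 28 May 1998 act and the 16 April 2000 discovery.
1 year from 16 April 2000 is 16 April 2001.
The period was tolled for 318 days by the defendant's absence from the jurisdiction (21 August 2000 to 5 July 2001), pushing the deadline to 28 February 2002.
Because the automatic bankruptcy stay ran from 5 October 2001 to 2 November 2002, the deadline is extended by 393 days to 28 March 2003.
None of the other events listed affects the running of the period under the stated rules.
The 12 March 2003 filing precedes the 28 March 2003 deadline; the claim is timely.

TIMELY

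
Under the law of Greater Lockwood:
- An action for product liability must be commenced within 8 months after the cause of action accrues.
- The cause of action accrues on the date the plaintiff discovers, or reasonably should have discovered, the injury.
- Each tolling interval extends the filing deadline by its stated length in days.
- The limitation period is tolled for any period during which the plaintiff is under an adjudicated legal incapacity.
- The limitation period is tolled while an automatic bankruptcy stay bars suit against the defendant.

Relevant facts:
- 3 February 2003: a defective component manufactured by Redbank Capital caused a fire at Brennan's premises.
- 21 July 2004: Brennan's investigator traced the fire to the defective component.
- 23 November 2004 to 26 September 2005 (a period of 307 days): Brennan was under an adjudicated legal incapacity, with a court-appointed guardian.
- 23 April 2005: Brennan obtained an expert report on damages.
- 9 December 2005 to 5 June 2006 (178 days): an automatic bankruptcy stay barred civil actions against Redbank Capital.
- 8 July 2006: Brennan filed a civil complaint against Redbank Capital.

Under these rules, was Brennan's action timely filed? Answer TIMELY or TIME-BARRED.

TIMELY

The claim did not accrue until Brennan discovered the injury on 21 July 2004; the 3 February 2003 act date does not start the clock under the stated rule.
8 months from 21 July 2004 is 21 March 2005.
The period was tolled for 307 days by the plaintiff's legal incapacity (23 November 2004 to 26 September 2005), pushing the deadline to 22 January 2006.
The automatic bankruptcy stay from 9 December 2005 to 5 June 2006 tolled the period for 178 days, extending the deadline to 19 July 2006.
None of the other events listed affects the running of the period under the stated rules.
The 8 July 2006 filing precedes the 19 July 2006 deadline; the claim is timely.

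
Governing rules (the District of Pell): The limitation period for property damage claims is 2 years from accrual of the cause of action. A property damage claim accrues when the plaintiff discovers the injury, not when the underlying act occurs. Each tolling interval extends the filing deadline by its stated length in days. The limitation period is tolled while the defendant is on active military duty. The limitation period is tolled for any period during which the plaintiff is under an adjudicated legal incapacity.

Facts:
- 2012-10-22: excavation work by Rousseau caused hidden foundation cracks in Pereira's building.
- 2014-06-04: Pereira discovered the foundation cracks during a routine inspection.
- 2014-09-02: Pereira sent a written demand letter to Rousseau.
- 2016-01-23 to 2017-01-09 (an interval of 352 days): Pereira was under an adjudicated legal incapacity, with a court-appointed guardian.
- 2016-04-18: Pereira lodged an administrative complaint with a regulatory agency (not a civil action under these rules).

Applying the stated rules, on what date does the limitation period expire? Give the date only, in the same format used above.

2017-05-22

Under the discovery rule, the claim accrued on 2014-06-04, when Pereira discovered the injury — not on the 2012-10-22 date of the underlying act.
2 years from 2014-06-04 is 2016-06-04.
The plaintiff's legal incapacity from 2016-01-23 to 2017-01-09 tolled the period for 352 days, extending the deadline to 2017-05-22.
None of the other events listed affects the running of the period under the stated rules.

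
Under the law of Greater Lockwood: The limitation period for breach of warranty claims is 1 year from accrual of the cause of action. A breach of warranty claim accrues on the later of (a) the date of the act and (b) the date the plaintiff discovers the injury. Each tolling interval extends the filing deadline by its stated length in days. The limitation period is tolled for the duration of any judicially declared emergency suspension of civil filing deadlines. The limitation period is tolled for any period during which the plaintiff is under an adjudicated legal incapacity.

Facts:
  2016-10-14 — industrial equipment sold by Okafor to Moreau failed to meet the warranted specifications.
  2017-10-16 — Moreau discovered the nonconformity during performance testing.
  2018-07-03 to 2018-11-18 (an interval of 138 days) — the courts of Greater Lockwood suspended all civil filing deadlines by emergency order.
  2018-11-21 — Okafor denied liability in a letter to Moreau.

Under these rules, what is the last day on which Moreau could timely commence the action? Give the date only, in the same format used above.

Taking the later of the act (2016-10-14) and discovery (2017-10-16), the claim accrued on 2017-10-16.
1 year from 2017-10-16 is 2018-10-16.
Because the emergency suspension of filing deadlines ran from 2018-07-03 to 2018-11-18, the deadline is extended by 138 days to 2019-03-03.
Nothing else in the chronology tolls or restarts the period.

2019-03-03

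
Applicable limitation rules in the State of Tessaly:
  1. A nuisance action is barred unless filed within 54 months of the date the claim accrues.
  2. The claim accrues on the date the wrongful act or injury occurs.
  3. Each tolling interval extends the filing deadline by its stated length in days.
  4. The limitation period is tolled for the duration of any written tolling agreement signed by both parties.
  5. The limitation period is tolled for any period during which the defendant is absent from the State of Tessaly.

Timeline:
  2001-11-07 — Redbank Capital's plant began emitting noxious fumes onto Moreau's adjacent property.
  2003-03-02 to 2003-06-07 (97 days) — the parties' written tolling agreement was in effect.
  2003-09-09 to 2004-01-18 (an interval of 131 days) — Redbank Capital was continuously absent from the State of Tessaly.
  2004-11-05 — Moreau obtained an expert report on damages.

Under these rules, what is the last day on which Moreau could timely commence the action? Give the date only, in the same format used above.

The claim accrued on 2001-11-07, when the wrongful act occurred.
54 months from 2001-11-07 is 2006-05-07.
Because the written tolling agreement ran from 2003-03-02 to 2003-06-07, the deadline is extended by 97 days to 2006-08-12.
The defendant's absence from the jurisdiction from 2003-09-09 to 2004-01-18 tolled the period for 131 days, extending the deadline to 2006-12-21.
None of the other events listed affects the running of the period under the stated rules.

2006-12-21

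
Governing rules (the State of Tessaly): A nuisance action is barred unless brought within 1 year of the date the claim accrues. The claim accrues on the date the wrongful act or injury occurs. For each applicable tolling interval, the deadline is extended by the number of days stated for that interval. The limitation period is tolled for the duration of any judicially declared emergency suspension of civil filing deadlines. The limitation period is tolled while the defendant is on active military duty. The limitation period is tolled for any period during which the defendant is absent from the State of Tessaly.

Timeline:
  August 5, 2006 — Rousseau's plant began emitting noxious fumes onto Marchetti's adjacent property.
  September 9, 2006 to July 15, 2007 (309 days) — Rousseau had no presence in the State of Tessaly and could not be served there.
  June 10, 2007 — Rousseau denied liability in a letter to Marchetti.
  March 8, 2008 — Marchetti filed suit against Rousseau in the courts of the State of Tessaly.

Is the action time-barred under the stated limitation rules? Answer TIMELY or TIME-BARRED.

TIMELY

The claim accrued on August 5, 2006, when the wrongful act occurred.
1 year from August 5, 2006 is August 5, 2007.
The period was tolled for 309 days by the defendant's absence from the jurisdiction (September 9, 2006 to July 15, 2007), pushing the deadline to June 9, 2008.
Nothing else in the chronology tolls or restarts the period.
Marchetti filed on March 8, 2008, before the June 9, 2008 deadline, so the action is timely.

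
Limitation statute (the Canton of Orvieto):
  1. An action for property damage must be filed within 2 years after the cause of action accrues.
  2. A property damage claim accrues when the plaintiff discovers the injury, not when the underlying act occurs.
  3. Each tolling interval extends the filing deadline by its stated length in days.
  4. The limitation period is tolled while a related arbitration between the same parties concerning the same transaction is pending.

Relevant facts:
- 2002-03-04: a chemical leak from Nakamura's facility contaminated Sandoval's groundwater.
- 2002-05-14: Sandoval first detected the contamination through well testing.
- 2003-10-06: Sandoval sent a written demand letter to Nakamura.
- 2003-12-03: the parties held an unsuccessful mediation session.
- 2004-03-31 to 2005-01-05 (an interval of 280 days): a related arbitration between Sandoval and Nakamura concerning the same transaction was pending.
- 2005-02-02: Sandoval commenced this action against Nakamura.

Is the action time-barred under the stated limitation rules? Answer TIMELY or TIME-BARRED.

TIMELY

The claim did not accrue until Sandoval discovered the injury on 2002-05-14; the 2002-03-04 act date does not start the clock under the stated rule.
The untolled deadline — 2 years after 2002-05-14 — is 2004-05-14.
The period was tolled for 280 days by the pending related arbitration (2004-03-31 to 2005-01-05), pushing the deadline to 2005-02-18.
Nothing else in the chronology tolls or restarts the period.
Filing on 2005-02-02 beat the 2005-02-18 deadline — the action is timely.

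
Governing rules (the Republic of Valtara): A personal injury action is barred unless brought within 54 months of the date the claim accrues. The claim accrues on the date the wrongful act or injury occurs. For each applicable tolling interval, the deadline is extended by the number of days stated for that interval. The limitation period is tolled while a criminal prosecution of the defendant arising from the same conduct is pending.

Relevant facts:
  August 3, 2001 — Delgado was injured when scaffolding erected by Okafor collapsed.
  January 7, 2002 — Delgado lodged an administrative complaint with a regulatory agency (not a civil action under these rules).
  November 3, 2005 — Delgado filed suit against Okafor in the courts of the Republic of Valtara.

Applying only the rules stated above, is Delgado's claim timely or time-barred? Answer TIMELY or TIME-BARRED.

TIMELY

The claim accrued on August 3, 2001, when the wrongful act occurred.
The untolled deadline — 54 months after August 3, 2001 — is February 3, 2006.
None of the other events listed affects the running of the period under the stated rules.
The November 3, 2005 filing precedes the February 3, 2006 deadline; the claim is timely.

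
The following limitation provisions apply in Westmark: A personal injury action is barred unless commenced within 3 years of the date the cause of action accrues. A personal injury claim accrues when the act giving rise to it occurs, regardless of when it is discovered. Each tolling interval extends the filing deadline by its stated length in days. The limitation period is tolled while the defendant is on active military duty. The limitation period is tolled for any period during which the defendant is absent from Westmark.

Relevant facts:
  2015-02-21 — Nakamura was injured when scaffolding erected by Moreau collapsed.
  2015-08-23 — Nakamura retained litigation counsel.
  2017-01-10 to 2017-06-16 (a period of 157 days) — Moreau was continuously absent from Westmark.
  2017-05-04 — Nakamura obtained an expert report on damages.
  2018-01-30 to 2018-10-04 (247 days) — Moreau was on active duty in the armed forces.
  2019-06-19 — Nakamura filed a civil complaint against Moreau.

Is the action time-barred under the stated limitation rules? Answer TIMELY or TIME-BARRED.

The limitation period began to run on 2015-02-21.
3 years from 2015-02-21 is 2018-02-21.
The defendant's absence from the jurisdiction from 2017-01-10 to 2017-06-16 tolled the period for 157 days, extending the deadline to 2018-07-28.
Because the defendant's active military service ran from 2018-01-30 to 2018-10-04, the deadline is extended by 247 days to 2019-04-01.
None of the other events listed affects the running of the period under the stated rules.
Filing on 2019-06-19 missed the 2019-04-01 deadline — the action is time-barred.

TIME-BARRED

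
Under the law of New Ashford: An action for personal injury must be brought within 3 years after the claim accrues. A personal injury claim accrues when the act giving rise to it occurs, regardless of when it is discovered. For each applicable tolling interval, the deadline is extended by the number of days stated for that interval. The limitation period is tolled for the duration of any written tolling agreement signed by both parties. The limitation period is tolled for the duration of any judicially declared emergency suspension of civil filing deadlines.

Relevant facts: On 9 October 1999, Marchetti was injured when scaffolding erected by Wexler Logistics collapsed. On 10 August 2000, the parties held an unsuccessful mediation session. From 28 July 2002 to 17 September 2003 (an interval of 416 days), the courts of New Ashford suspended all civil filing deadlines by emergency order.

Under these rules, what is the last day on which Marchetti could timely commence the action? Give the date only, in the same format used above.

The claim accrued on 9 October 1999, the date of the act.
3 years from 9 October 1999 is 9 October 2002.
The period was tolled for 416 days by the emergency suspension of filing deadlines (28 July 2002 to 17 September 2003), pushing the deadline to 29 November 2003.
None of the other events listed affects the running of the period under the stated rules.

29 November 2003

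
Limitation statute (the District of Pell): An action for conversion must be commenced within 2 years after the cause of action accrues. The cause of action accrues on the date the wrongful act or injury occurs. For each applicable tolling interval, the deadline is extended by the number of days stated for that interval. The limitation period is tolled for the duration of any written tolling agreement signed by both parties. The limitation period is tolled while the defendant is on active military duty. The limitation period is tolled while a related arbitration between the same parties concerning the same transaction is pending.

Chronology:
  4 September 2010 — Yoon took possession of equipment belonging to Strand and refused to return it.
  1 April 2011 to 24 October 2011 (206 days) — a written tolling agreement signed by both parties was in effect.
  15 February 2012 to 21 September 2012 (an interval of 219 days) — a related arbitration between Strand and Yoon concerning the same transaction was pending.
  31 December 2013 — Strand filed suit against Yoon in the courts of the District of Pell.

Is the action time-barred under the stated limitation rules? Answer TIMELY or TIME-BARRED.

The claim accrued on 4 September 2010, when the wrongful act occurred.
2 years from 4 September 2010 is 4 September 2012.
The written tolling agreement from 1 April 2011 to 24 October 2011 tolled the period for 206 days, extending the deadline to 29 March 2013.
The pending related arbitration from 15 February 2012 to 21 September 2012 tolled the period for 219 days, extending the deadline to 3 November 2013.
Filing on 31 December 2013 missed the 3 November 2013 deadline — the action is time-barred.

TIME-BARRED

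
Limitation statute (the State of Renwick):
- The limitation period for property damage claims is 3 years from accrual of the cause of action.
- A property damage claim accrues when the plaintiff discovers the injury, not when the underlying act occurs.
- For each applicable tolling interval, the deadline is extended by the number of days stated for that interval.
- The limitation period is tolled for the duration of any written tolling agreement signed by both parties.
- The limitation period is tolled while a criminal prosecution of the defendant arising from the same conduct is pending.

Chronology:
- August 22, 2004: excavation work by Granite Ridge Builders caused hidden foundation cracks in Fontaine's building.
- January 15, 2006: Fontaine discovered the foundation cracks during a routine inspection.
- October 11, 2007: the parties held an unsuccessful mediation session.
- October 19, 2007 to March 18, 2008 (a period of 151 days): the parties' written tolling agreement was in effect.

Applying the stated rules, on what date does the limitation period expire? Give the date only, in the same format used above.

Under the discovery rule, the claim accrued on January 15, 2006, when Fontaine discovered the injury — not on the August 22, 2004 date of the underlying act.
3 years from January 15, 2006 is January 15, 2009.
The written tolling agreement from October 19, 2007 to March 18, 2008 tolled the period for 151 days, extending the deadline to June 15, 2009.
None of the other events listed affects the running of the period under the stated rules.

June 15, 2009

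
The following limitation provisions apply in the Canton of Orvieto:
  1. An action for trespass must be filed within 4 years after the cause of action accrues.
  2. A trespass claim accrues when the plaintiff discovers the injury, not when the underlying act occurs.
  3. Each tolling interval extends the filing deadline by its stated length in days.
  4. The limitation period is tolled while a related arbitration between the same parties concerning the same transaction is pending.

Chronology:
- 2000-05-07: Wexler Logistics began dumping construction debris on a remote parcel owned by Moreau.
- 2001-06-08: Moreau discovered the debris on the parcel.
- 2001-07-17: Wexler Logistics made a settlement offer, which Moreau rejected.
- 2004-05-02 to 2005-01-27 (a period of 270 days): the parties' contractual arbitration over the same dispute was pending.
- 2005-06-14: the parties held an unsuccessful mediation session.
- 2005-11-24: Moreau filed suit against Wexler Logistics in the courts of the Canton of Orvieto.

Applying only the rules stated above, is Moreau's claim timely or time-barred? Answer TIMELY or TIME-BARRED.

The claim did not accrue until Moreau discovered the injury on 2001-06-08; the 2000-05-07 act date does not start the clock under the stated rule.
4 years from 2001-06-08 is 2005-06-08.
The period was tolled for 270 days by the pending related arbitration (2004-05-02 to 2005-01-27), pushing the deadline to 2006-03-05.
None of the other events listed affects the running of the period under the stated rules.
The 2005-11-24 filing precedes the 2006-03-05 deadline; the claim is timely.

TIMELY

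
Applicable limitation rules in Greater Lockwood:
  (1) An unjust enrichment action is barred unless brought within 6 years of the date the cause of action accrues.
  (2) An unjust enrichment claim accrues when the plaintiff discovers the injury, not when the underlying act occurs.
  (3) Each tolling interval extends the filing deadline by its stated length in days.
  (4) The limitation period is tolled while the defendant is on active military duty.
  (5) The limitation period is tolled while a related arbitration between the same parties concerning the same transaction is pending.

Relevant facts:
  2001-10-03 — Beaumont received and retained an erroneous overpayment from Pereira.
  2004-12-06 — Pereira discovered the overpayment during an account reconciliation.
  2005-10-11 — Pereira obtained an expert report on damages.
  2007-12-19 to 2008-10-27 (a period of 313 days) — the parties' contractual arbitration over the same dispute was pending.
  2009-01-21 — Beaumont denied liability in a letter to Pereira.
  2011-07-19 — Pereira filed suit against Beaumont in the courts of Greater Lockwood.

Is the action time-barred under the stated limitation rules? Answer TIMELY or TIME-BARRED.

Accrual is tied to discovery, so the period began on 2004-12-06 rather than on 2001-10-03 when the act occurred.
Adding the 6 years base period to 2004-12-06 gives a deadline of 2010-12-06, before any tolling.
The pending related arbitration from 2007-12-19 to 2008-10-27 tolled the period for 313 days, extending the deadline to 2011-10-15.
None of the other events listed affects the running of the period under the stated rules.
Pereira filed on 2011-07-19, before the 2011-10-15 deadline, so the action is timely.

TIMELY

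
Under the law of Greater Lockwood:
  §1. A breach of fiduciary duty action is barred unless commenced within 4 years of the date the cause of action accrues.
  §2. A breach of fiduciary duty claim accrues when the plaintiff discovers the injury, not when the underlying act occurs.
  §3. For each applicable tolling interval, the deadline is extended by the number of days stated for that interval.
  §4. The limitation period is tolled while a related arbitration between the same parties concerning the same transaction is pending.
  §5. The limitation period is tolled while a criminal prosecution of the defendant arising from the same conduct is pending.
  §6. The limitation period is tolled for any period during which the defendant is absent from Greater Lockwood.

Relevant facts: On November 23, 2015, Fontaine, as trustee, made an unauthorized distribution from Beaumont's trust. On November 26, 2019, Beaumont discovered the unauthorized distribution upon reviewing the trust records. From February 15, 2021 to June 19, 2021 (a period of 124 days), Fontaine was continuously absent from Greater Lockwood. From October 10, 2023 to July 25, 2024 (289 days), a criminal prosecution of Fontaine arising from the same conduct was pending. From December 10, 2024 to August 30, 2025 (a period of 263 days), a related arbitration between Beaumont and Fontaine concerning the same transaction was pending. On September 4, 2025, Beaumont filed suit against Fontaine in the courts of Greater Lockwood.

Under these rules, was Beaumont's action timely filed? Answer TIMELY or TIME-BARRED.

TIMELY

The claim did not accrue until Beaumont discovered the injury on November 26, 2019; the November 23, 2015 act date does not start the clock under the stated rule.
Adding the 4 years base period to November 26, 2019 gives a deadline of November 26, 2023, before any tolling.
Because the defendant's absence from the jurisdiction ran from February 15, 2021 to June 19, 2021, the deadline is extended by 124 days to March 29, 2024.
The period was tolled for 289 days by the pending criminal prosecution (October 10, 2023 to July 25, 2024), pushing the deadline to January 12, 2025.
The pending related arbitration from December 10, 2024 to August 30, 2025 tolled the period for 263 days, extending the deadline to October 2, 2025.
The September 4, 2025 filing precedes the October 2, 2025 deadline; the claim is timely.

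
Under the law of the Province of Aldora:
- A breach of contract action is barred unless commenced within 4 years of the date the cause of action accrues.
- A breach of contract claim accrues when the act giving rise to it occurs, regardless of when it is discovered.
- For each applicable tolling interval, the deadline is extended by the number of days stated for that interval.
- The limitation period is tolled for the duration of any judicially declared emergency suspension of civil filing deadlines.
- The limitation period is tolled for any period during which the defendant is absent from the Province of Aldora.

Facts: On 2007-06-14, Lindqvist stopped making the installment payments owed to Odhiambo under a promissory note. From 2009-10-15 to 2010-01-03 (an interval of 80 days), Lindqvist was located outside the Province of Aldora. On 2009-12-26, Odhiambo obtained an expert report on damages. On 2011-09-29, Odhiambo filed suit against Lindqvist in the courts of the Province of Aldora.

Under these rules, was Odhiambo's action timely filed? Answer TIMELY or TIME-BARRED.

The limitation period began to run on 2007-06-14.
Adding the 4 years base period to 2007-06-14 gives a deadline of 2011-06-14, before any tolling.
The period was tolled for 80 days by the defendant's absence from the jurisdiction (2009-10-15 to 2010-01-03), pushing the deadline to 2011-09-02.
The other events in the timeline have no effect on the limitation period under the stated rules.
Filing on 2011-09-29 missed the 2011-09-02 deadline — the action is time-barred.

TIME-BARRED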